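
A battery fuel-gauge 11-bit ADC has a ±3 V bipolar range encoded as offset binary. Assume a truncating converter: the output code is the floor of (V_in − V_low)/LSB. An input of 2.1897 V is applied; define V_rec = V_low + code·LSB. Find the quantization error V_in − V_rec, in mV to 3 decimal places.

LSB = 6/2^11 = 2.930 mV.
Scaled input = 1771.4176 LSBs, so code = 1771.
V_rec = (−3) + 1771·0.00292969 = 2.1884766 V.
Error = 2.1897 − 2.1884766 = 0.00122344 V = 1.223 mV.

1.223 mV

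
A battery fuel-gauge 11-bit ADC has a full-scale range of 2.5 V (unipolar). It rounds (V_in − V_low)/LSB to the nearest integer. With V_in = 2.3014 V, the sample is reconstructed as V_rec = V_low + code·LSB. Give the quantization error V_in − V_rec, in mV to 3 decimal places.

Step size: 2.5 V ÷ 2^11 = 1.221 mV.
(V_in − V_low)/LSB = (2.3014 − 0)/0.0012207 = 1885.3069 → code 1885 (round).
Code 1885 maps back to 0 + 1885×0.0012207 V = 2.3010254 V.
Difference: 0.000374609 V → 0.375 mV.

0.375 mV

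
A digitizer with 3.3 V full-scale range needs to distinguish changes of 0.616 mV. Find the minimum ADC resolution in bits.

Number of steps required ≥ 3.3 V / 0.616 mV = 5357.14.
Need 2^N ≥ 5357.14; 2^12 = 4096, 2^13 = 8192.
Minimum N = 13.

13 bits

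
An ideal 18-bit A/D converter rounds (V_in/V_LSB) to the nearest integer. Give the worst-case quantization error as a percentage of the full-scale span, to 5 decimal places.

0.00019 %

Rounding → worst-case error = ½ LSB = V_FS/2^19, so 100/524288 = 0.000190735 % of full scale.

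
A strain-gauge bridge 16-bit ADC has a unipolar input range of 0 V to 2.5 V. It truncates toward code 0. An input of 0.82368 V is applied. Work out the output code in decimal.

code 21592

Full-scale span = 2.5 V; LSB = 2.5/2^16 = 38.15 µV.
Input sits at 21592.277 steps above V_low.
So the output code is 21592.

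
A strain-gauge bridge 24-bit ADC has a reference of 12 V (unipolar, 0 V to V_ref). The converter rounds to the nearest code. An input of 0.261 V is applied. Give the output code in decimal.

LSB = 12 V / 16777216 = 0.72 µV.
(V_in − V_low)/LSB = (0.261 − 0) / 7.15256e-07 = 364904.448.
round(364904.448) = 364904.

code 364904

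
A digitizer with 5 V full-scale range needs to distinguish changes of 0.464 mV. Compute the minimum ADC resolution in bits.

14 bits

Number of steps required ≥ 5 V / 0.464 mV = 10775.86.
Need 2^N ≥ 10775.86; 2^13 = 8192, 2^14 = 16384.
Minimum N = 14.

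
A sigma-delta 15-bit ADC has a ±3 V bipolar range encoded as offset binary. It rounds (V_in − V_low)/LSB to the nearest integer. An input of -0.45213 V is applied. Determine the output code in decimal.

LSB = 6 V / 32768 = 183.11 µV.
Input sits at 13914.767 steps above V_low.
round(13914.767) = 13915.

code 13915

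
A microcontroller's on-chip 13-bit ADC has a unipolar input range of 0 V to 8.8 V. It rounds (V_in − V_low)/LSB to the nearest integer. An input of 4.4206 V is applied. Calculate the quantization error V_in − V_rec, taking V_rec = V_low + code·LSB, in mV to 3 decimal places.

0.190 mV

One LSB is 8.8 V / 8192 = 1.074 mV.
(4.4206 − 0)/0.00107422 = 4115.1767; round gives code 4115.
Reconstructed: 4.4204102 V.
V_in − V_rec = 0.000189844 V = 0.190 mV.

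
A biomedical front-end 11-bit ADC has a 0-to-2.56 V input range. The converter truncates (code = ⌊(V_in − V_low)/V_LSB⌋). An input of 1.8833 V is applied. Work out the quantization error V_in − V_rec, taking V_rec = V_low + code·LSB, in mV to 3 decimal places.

0.800 mV

Step size: 2.56 V ÷ 2^11 = 1.250 mV.
(V_in − V_low)/LSB = (1.8833 − 0)/0.00125 = 1506.6400 → code 1506 (floor).
Code 1506 maps back to 0 + 1506×0.00125 V = 1.8825 V.
V_in − V_rec = 0.0008 V = 0.800 mV.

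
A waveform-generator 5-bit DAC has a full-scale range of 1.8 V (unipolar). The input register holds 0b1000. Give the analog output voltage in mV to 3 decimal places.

LSB = 1.8 V / 2^5 = 56.250 mV.
Code 0b1000 = 8 decimal.
V_out = 0 + 8 × 0.05625 V = 0.45 V.
= 450.000 mV.

450.000 mV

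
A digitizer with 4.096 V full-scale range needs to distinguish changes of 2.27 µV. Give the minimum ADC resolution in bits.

Number of steps required ≥ 4.096 V / 2.27 µV = 1804405.29.
Need 2^N ≥ 1804405.29; 2^20 = 1048576, 2^21 = 2097152.
Minimum N = 21.

21 bits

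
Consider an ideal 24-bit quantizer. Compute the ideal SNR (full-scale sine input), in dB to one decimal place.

SNR ≈ 6.02·N + 1.76 dB = 6.02·24 + 1.76 = 146.24 dB.

146.2 dB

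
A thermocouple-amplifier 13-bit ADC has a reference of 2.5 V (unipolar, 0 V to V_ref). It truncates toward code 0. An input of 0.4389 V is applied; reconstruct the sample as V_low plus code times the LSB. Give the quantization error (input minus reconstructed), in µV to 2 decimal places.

57.23 µV

One LSB is 2.5 V / 8192 = 305.18 µV.
Scaled input = 1438.1875 LSBs, so code = 1438.
Reconstructed: 0.43884277 V.
V_in − V_rec = 5.72266e-05 V = 57.23 µV.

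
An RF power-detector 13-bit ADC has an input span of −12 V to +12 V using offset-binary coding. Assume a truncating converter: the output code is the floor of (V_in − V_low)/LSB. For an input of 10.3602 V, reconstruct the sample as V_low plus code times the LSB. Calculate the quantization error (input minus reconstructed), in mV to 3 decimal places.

0.825 mV

Step size: 24 V ÷ 2^13 = 2.930 mV.
(V_in − V_low)/LSB = (10.3602 − (−12))/0.00292969 = 7632.2816 → code 7632 (floor).
V_rec = (−12) + 7632·0.00292969 = 10.359375 V.
V_in − V_rec = 0.000825 V = 0.825 mV.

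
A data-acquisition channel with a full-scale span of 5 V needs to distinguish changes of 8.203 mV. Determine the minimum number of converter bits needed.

10 bits

Number of steps required ≥ 5 V / 8.203 mV = 609.53.
Need 2^N ≥ 609.53; 2^9 = 512, 2^10 = 1024.
Minimum N = 10.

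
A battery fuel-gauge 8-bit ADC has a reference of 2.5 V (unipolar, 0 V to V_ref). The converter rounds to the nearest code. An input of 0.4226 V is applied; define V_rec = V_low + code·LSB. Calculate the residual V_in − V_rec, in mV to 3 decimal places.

2.678 mV

LSB = 2.5/2^8 = 9.766 mV.
(V_in − V_low)/LSB = (0.4226 − 0)/0.00976562 = 43.2742 → code 43 (round).
V_rec = 0 + 43·0.00976562 = 0.41992188 V.
V_in − V_rec = 0.00267812 V = 2.678 mV.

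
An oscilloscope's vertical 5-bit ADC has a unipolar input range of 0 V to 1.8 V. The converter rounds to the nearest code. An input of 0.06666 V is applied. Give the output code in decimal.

code 1

LSB = 1.8 V / 32 = 56.250 mV.
(V_in − V_low)/LSB = (0.06666 − 0) / 0.05625 = 1.185.
So the output code is 1.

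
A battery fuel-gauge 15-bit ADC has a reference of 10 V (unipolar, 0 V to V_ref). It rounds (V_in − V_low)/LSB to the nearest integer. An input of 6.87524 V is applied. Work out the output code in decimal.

code 22529

LSB = 10 V / 32768 = 305.18 µV.
(V_in − V_low)/LSB = (6.87524 − 0) / 0.000305176 = 22528.786.
Round → code 22529.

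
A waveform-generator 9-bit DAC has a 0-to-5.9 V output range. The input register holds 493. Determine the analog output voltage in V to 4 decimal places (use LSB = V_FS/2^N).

LSB = 5.9 V / 2^9 = 11.523 mV.
V_out = 0 + 493 × 0.0115234 V = 5.68105 V.

5.6811 V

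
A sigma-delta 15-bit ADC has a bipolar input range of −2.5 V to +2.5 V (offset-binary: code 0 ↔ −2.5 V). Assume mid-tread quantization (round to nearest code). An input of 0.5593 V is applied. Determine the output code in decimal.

code 20049

With 32768 levels over 5 V, one step is 152.59 µV.
(0.5593 − (−2.5)) / 0.000152588 = 20049.428 LSBs.
So the output code is 20049.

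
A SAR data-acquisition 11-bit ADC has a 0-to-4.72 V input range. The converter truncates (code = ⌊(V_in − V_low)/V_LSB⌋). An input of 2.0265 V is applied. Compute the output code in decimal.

code 879

LSB = 4.72 V / 2048 = 2.305 mV.
(2.0265 − 0) / 0.00230469 = 879.295 LSBs.
Floor → code 879.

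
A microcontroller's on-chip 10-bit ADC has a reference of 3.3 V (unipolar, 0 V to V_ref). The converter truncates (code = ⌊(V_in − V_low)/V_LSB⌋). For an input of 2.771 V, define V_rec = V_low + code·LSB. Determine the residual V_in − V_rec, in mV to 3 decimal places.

2.738 mV

LSB = 3.3/2^10 = 3.223 mV.
(V_in − V_low)/LSB = (2.771 − 0)/0.00322266 = 859.8497 → code 859 (floor).
Code 859 maps back to 0 + 859×0.00322266 V = 2.7682617 V.
Difference: 0.00273828 V → 2.738 mV.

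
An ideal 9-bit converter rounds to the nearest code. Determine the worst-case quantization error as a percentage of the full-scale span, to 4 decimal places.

0.0977 %

Rounding → worst-case error = ½ LSB = V_FS/2^10, so 100/1024 = 0.0976562 % of full scale.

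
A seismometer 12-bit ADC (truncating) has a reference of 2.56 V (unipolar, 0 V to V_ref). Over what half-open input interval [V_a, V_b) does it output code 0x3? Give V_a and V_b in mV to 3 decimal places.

[1.875 mV, 2.500 mV)

LSB = 2.56/2^12 = 0.625 mV.
Code 0x3 = 3 decimal.
V_a = V_low + 3·LSB = 0.001875 V; V_b = V_low + 4·LSB = 0.0025 V.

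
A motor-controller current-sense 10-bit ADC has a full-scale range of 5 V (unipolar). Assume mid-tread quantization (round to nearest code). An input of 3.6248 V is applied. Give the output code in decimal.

With 1024 levels over 5 V, one step is 4.883 mV.
(3.6248 − 0) / 0.00488281 = 742.359 LSBs.
Round → code 742.

code 742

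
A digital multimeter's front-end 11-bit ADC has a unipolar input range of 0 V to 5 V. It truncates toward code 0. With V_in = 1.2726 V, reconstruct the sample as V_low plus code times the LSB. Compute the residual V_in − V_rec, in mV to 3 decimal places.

0.627 mV

LSB = 5/2^11 = 2.441 mV.
(V_in − V_low)/LSB = (1.2726 − 0)/0.00244141 = 521.2570 → code 521 (floor).
Code 521 maps back to 0 + 521×0.00244141 V = 1.2719727 V.
Difference: 0.000627344 V → 0.627 mV.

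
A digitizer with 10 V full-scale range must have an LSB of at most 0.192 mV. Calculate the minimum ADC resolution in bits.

16 bits

Number of steps required ≥ 10 V / 0.192 mV = 52083.33.
Need 2^N ≥ 52083.33; 2^15 = 32768, 2^16 = 65536.
Minimum N = 16.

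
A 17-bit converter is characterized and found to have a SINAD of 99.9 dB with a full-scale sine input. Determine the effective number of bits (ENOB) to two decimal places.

ENOB = (SINAD − 1.76) / 6.02 = (99.9 − 1.76)/6.02 = 16.302.

16.30 bits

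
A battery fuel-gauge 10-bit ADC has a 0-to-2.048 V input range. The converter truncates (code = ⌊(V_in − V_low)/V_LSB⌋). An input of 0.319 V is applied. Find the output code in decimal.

code 159

LSB = 2.048 V / 1024 = 2.000 mV.
Input sits at 159.500 steps above V_low.
⌊·⌋(159.500) = 159.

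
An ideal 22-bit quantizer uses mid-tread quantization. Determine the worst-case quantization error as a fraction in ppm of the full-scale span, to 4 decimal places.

0.1192 ppm

Rounding → worst-case error = ½ LSB = V_FS/2^23, so 1e+06/8388608 = 0.119209 ppm of full scale.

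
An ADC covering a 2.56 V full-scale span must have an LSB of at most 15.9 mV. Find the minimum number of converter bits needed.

Number of steps required ≥ 2.56 V / 15.9 mV = 161.01.
Need 2^N ≥ 161.01; 2^7 = 128, 2^8 = 256.
Minimum N = 8.

8 bits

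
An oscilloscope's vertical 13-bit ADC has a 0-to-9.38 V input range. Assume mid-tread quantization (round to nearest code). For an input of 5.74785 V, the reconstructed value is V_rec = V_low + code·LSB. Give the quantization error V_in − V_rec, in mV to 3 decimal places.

One LSB is 9.38 V / 8192 = 1.145 mV.
(V_in − V_low)/LSB = (5.74785 − 0)/0.00114502 = 5019.8707 → code 5020 (round).
Code 5020 maps back to 0 + 5020×0.00114502 V = 5.747998 V.
Error = 5.74785 − 5.747998 = -0.000148047 V = -0.148 mV.

-0.148 mV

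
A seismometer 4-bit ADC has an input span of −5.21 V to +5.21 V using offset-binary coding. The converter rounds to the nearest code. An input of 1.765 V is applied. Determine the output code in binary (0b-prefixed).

code 0b1011 (decimal 11)

Full-scale span = 10.42 V; LSB = 10.42/2^4 = 0.6512 V.
(V_in − V_low)/LSB = (1.765 − (−5.21)) / 0.65125 = 10.710.
Round → code 11.
In binary (0b-prefixed): 0b1011.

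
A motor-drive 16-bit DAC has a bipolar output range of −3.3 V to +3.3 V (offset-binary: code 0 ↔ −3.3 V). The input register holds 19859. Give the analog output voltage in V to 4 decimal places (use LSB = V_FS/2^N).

LSB = 6.6 V / 2^16 = 100.71 µV.
V_out = (−3.3) + 19859 × 0.000100708 V = -1.30004 V.

-1.3000 V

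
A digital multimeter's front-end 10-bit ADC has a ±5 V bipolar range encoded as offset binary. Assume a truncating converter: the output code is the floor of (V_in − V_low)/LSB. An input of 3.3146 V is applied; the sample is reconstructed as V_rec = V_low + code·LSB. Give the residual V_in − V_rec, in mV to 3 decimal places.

One LSB is 10 V / 1024 = 9.766 mV.
(3.3146 − (−5))/0.00976562 = 851.4150; ⌊·⌋ gives code 851.
Code 851 maps back to (−5) + 851×0.00976562 V = 3.3105469 V.
Error = 3.3146 − 3.3105469 = 0.00405313 V = 4.053 mV.

4.053 mV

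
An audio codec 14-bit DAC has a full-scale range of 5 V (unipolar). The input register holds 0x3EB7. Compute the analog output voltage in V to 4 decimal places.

4.8996 V

LSB = 5 V / 2^14 = 305.18 µV.
Code 0x3EB7 = 16055 decimal.
V_out = 0 + 16055 × 0.000305176 V = 4.8996 V.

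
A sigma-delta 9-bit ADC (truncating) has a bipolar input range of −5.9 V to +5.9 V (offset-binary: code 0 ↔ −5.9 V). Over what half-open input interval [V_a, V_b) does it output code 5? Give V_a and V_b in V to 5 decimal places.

[-5.78477 V, -5.76172 V)

LSB = 11.8/2^9 = 23.047 mV.
V_a = V_low + 5·LSB = -5.78477 V; V_b = V_low + 6·LSB = -5.76172 V.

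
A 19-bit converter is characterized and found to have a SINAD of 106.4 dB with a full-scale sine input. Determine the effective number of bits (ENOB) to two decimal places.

17.38 bits

ENOB = (SINAD − 1.76) / 6.02 = (106.4 − 1.76)/6.02 = 17.382.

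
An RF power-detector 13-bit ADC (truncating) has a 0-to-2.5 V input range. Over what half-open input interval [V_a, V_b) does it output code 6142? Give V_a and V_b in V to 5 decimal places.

LSB = 2.5/2^13 = 305.18 µV.
V_a = V_low + 6142·LSB = 1.87439 V; V_b = V_low + 6143·LSB = 1.87469 V.

[1.87439 V, 1.87469 V)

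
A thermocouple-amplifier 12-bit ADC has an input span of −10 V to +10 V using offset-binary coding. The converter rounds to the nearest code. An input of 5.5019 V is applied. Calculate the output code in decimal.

code 3175

With 4096 levels over 20 V, one step is 4.883 mV.
(5.5019 − (−10)) / 0.00488281 = 3174.789 LSBs.
round(3174.789) = 3175.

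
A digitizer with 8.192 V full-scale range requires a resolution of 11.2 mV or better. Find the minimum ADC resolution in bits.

Number of steps required ≥ 8.192 V / 11.2 mV = 731.43.
Need 2^N ≥ 731.43; 2^9 = 512, 2^10 = 1024.
Minimum N = 10.

10 bits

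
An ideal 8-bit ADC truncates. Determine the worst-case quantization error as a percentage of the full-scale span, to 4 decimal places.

Truncating → worst-case error = 1 LSB = V_FS/2^8, so 100/256 = 0.390625 % of full scale.

0.3906 %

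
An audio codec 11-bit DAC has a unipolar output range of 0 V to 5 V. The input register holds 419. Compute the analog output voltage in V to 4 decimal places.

1.0229 V

LSB = 5 V / 2^11 = 2.441 mV.
V_out = 0 + 419 × 0.00244141 V = 1.02295 V.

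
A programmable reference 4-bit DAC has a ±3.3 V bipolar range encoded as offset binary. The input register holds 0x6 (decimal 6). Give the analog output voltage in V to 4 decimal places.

-0.8250 V

LSB = 6.6 V / 2^4 = 412.500 mV.
Code 0x6 = 6 decimal.
V_out = (−3.3) + 6 × 0.4125 V = -0.825 V.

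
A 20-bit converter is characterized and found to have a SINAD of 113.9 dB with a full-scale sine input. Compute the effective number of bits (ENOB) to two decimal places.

18.63 bits

ENOB = (SINAD − 1.76) / 6.02 = (113.9 − 1.76)/6.02 = 18.628.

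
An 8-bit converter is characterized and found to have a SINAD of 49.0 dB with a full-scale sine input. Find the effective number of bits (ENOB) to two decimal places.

7.85 bits

ENOB = (SINAD − 1.76) / 6.02 = (49.0 − 1.76)/6.02 = 7.847.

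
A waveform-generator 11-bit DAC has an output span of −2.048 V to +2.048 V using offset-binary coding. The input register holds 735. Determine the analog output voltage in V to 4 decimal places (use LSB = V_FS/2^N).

LSB = 4.096 V / 2^11 = 2.000 mV.
V_out = (−2.048) + 735 × 0.002 V = -0.578 V.

-0.5780 V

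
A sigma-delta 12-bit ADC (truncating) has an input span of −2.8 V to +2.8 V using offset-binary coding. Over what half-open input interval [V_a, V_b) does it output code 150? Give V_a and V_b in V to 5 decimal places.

[-2.59492 V, -2.59355 V)

LSB = 5.6/2^12 = 1.367 mV.
V_a = V_low + 150·LSB = -2.59492 V; V_b = V_low + 151·LSB = -2.59355 V.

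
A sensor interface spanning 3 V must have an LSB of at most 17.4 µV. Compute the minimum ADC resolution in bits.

Number of steps required ≥ 3 V / 17.4 µV = 172413.79.
Need 2^N ≥ 172413.79; 2^17 = 131072, 2^18 = 262144.
Minimum N = 18.

18 bits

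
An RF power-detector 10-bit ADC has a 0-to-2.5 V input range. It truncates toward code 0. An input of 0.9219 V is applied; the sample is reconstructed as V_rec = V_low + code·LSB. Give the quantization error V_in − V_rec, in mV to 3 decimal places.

1.490 mV

One LSB is 2.5 V / 1024 = 2.441 mV.
Scaled input = 377.6102 LSBs, so code = 377.
V_rec = 0 + 377·0.00244141 = 0.92041016 V.
Error = 0.9219 − 0.92041016 = 0.00148984 V = 1.490 mV.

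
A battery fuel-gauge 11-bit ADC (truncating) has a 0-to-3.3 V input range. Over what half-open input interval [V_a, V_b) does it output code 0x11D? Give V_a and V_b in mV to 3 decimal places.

[459.229 mV, 460.840 mV)

LSB = 3.3/2^11 = 1.611 mV.
Code 0x11D = 285 decimal.
V_a = V_low + 285·LSB = 0.459229 V; V_b = V_low + 286·LSB = 0.46084 V.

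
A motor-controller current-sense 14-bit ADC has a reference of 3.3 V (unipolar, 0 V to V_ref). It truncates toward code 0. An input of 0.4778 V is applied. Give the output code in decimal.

With 16384 levels over 3.3 V, one step is 201.42 µV.
Input sits at 2372.205 steps above V_low.
⌊·⌋(2372.205) = 2372.

code 2372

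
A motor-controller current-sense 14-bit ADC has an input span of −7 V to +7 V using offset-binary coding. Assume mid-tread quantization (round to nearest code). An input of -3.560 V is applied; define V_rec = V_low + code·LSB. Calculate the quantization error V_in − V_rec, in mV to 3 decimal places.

LSB = 14/2^14 = 0.854 mV.
(-3.560 − (−7))/0.000854492 = 4025.7829; round gives code 4026.
Code 4026 maps back to (−7) + 4026×0.000854492 V = -3.5598145 V.
V_in − V_rec = -0.000185547 V = -0.186 mV.

-0.186 mV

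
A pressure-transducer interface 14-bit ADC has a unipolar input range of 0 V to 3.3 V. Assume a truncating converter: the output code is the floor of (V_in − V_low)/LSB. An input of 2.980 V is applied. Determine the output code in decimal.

code 14795

LSB = 3.3 V / 16384 = 201.42 µV.
Input sits at 14795.248 steps above V_low.
Floor → code 14795.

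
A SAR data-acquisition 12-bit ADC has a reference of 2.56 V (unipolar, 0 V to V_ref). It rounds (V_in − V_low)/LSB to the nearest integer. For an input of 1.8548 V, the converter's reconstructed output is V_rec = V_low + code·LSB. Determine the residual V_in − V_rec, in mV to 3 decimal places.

-0.200 mV

LSB = 2.56/2^12 = 0.625 mV.
Scaled input = 2967.6800 LSBs, so code = 2968.
Code 2968 maps back to 0 + 2968×0.000625 V = 1.855 V.
Error = 1.8548 − 1.855 = -0.0002 V = -0.200 mV.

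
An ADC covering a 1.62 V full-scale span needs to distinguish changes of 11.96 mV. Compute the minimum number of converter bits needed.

Number of steps required ≥ 1.62 V / 11.96 mV = 135.45.
Need 2^N ≥ 135.45; 2^7 = 128, 2^8 = 256.
Minimum N = 8.

8 bits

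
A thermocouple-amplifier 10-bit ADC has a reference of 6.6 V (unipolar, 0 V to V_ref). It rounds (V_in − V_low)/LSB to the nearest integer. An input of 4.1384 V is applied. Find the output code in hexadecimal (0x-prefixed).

Full-scale span = 6.6 V; LSB = 6.6/2^10 = 6.445 mV.
(4.1384 − 0) / 0.00644531 = 642.079 LSBs.
So the output code is 642.
In hexadecimal (0x-prefixed): 0x282.

code 0x282 (decimal 642)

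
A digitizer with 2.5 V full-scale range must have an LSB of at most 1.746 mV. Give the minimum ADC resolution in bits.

11 bits

Number of steps required ≥ 2.5 V / 1.746 mV = 1431.84.
Need 2^N ≥ 1431.84; 2^10 = 1024, 2^11 = 2048.
Minimum N = 11.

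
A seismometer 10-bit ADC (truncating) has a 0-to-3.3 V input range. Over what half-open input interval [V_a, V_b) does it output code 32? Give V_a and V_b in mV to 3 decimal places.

[103.125 mV, 106.348 mV)

LSB = 3.3/2^10 = 3.223 mV.
V_a = V_low + 32·LSB = 0.103125 V; V_b = V_low + 33·LSB = 0.106348 V.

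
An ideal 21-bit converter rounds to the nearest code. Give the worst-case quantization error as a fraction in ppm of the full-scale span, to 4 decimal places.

0.2384 ppm

Rounding → worst-case error = ½ LSB = V_FS/2^22, so 1e+06/4194304 = 0.238419 ppm of full scale.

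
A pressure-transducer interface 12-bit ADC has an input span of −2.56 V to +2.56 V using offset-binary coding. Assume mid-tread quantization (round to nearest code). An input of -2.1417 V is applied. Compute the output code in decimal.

code 335

LSB = 5.12 V / 4096 = 1.250 mV.
(-2.1417 − (−2.56)) / 0.00125 = 334.640 LSBs.
Round → code 335.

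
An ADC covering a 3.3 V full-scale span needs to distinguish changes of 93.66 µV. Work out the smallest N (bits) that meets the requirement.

Number of steps required ≥ 3.3 V / 93.66 µV = 35233.82.
Need 2^N ≥ 35233.82; 2^15 = 32768, 2^16 = 65536.
Minimum N = 16.

16 bits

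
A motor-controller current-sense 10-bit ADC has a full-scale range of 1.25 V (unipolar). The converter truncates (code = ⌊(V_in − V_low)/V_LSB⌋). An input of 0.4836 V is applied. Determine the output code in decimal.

code 396

LSB = 1.25 V / 1024 = 1.221 mV.
(V_in − V_low)/LSB = (0.4836 − 0) / 0.0012207 = 396.165.
⌊·⌋(396.165) = 396.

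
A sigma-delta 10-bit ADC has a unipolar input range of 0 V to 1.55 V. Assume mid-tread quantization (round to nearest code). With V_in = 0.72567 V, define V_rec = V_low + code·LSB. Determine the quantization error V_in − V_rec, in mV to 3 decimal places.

0.621 mV

Step size: 1.55 V ÷ 2^10 = 1.514 mV.
(V_in − V_low)/LSB = (0.72567 − 0)/0.00151367 = 479.4104 → code 479 (round).
Reconstructed: 0.72504883 V.
V_in − V_rec = 0.000621172 V = 0.621 mV.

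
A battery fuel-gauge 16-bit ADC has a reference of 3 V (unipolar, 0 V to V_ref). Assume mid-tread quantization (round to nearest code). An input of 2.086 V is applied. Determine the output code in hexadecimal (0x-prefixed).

code 0xB201 (decimal 45569)

Full-scale span = 3 V; LSB = 3/2^16 = 45.78 µV.
(V_in − V_low)/LSB = (2.086 − 0) / 4.57764e-05 = 45569.365.
round(45569.365) = 45569.
In hexadecimal (0x-prefixed): 0xB201.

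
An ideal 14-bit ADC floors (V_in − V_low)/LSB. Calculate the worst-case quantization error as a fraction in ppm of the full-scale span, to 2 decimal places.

Truncating → worst-case error = 1 LSB = V_FS/2^14, so 1e+06/16384 = 61.0352 ppm of full scale.

61.04 ppm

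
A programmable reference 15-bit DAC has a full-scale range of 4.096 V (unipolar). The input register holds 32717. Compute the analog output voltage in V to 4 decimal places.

4.0896 V

LSB = 4.096 V / 2^15 = 125.00 µV.
V_out = 0 + 32717 × 0.000125 V = 4.08962 V.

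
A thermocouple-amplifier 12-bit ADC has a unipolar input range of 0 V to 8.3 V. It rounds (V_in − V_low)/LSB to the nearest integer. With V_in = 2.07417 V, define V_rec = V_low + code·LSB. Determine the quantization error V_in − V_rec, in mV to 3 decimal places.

-0.830 mV

LSB = 8.3/2^12 = 2.026 mV.
(V_in − V_low)/LSB = (2.07417 − 0)/0.00202637 = 1023.5904 → code 1024 (round).
V_rec = 0 + 1024·0.00202637 = 2.075 V.
V_in − V_rec = -0.00083 V = -0.830 mV.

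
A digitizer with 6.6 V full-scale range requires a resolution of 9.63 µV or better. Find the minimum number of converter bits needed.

Number of steps required ≥ 6.6 V / 9.63 µV = 685358.26.
Need 2^N ≥ 685358.26; 2^19 = 524288, 2^20 = 1048576.
Minimum N = 20.

20 bits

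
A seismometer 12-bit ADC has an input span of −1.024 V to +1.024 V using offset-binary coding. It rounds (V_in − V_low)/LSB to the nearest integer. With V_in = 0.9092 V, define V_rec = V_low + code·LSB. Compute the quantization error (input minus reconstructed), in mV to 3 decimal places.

0.200 mV

LSB = 2.048/2^12 = 0.500 mV.
(V_in − V_low)/LSB = (0.9092 − (−1.024))/0.0005 = 3866.4000 → code 3866 (round).
Reconstructed: 0.909 V.
Difference: 0.0002 V → 0.200 mV.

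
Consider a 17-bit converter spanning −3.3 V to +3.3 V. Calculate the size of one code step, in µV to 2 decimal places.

Full-scale span = 6.6 V.
LSB = 6.6 / 2^17 = 6.6 / 131072 = 5.0354e-05 V = 50.35 µV.

50.35 µV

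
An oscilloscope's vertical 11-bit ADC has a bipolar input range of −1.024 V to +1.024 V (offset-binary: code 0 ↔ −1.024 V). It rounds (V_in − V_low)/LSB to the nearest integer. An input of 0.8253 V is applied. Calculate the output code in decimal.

With 2048 levels over 2.048 V, one step is 1.000 mV.
(0.8253 − (−1.024)) / 0.001 = 1849.300 LSBs.
Round → code 1849.

code 1849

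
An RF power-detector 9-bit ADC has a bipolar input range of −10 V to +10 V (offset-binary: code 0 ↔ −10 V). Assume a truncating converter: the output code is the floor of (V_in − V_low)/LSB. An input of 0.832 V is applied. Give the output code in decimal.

code 277

Full-scale span = 20 V; LSB = 20/2^9 = 39.062 mV.
(0.832 − (−10)) / 0.0390625 = 277.299 LSBs.
⌊·⌋(277.299) = 277.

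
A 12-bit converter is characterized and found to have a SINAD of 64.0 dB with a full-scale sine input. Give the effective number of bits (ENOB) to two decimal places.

ENOB = (SINAD − 1.76) / 6.02 = (64.0 − 1.76)/6.02 = 10.339.

10.34 bits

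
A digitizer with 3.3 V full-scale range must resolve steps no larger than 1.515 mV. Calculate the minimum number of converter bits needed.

Number of steps required ≥ 3.3 V / 1.515 mV = 2178.22.
Need 2^N ≥ 2178.22; 2^11 = 2048, 2^12 = 4096.
Minimum N = 12.

12 bits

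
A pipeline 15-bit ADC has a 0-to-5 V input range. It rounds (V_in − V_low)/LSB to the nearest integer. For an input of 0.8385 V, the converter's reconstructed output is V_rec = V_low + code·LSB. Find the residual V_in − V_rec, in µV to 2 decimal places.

Step size: 5 V ÷ 2^15 = 152.59 µV.
(0.8385 − 0)/0.000152588 = 5495.1936; round gives code 5495.
Code 5495 maps back to 0 + 5495×0.000152588 V = 0.83847046 V.
Error = 0.8385 − 0.83847046 = 2.9541e-05 V = 29.54 µV.

29.54 µV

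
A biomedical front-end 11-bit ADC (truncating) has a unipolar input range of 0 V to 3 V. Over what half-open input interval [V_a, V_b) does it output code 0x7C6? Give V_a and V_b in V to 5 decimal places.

LSB = 3/2^11 = 1.465 mV.
Code 0x7C6 = 1990 decimal.
V_a = V_low + 1990·LSB = 2.91504 V; V_b = V_low + 1991·LSB = 2.9165 V.

[2.91504 V, 2.91650 V)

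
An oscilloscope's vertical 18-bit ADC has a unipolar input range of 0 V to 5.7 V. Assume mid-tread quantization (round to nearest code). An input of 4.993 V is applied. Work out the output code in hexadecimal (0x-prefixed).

code 0x380FD (decimal 229629)

With 262144 levels over 5.7 V, one step is 21.74 µV.
(V_in − V_low)/LSB = (4.993 − 0) / 2.17438e-05 = 229628.946.
round(229628.946) = 229629.
In hexadecimal (0x-prefixed): 0x380FD.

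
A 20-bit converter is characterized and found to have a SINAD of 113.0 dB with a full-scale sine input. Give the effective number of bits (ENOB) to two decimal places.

ENOB = (SINAD − 1.76) / 6.02 = (113.0 − 1.76)/6.02 = 18.478.

18.48 bits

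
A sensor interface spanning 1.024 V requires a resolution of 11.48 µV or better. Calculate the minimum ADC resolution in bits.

Number of steps required ≥ 1.024 V / 11.48 µV = 89198.61.
Need 2^N ≥ 89198.61; 2^16 = 65536, 2^17 = 131072.
Minimum N = 17.

17 bits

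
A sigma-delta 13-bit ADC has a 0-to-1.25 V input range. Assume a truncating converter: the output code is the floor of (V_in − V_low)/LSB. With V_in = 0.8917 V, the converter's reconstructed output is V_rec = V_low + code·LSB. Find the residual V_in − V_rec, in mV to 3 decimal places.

Step size: 1.25 V ÷ 2^13 = 152.59 µV.
Scaled input = 5843.8451 LSBs, so code = 5843.
Code 5843 maps back to 0 + 5843×0.000152588 V = 0.89157104 V.
Difference: 0.000128955 V → 0.129 mV.

0.129 mV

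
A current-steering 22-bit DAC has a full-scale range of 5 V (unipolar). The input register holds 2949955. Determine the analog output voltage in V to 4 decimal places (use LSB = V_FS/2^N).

LSB = 5 V / 2^22 = 1.19 µV.
V_out = 0 + 2949955 × 1.19209e-06 V = 3.51662 V.

3.5166 V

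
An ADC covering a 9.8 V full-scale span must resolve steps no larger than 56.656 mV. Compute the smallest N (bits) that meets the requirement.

8 bits

Number of steps required ≥ 9.8 V / 56.656 mV = 172.97.
Need 2^N ≥ 172.97; 2^7 = 128, 2^8 = 256.
Minimum N = 8.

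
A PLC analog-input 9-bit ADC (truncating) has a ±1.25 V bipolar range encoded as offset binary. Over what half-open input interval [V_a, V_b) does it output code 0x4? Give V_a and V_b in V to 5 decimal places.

LSB = 2.5/2^9 = 4.883 mV.
Code 0x4 = 4 decimal.
V_a = V_low + 4·LSB = -1.23047 V; V_b = V_low + 5·LSB = -1.22559 V.

[-1.23047 V, -1.22559 V)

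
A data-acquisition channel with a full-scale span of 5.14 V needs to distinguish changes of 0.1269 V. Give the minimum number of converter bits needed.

6 bits

Number of steps required ≥ 5.14 V / 0.1269 V = 40.50.
Need 2^N ≥ 40.50; 2^5 = 32, 2^6 = 64.
Minimum N = 6.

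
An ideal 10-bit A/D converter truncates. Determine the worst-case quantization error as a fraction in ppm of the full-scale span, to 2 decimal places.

Truncating → worst-case error = 1 LSB = V_FS/2^10, so 1e+06/1024 = 976.562 ppm of full scale.

976.56 ppm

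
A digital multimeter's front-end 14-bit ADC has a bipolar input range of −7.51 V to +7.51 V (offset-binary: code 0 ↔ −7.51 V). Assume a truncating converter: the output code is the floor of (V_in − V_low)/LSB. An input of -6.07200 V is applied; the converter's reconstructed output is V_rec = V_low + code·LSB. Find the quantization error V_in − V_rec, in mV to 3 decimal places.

0.539 mV

LSB = 15.02/2^14 = 0.917 mV.
Scaled input = 1568.5880 LSBs, so code = 1568.
Code 1568 maps back to (−7.51) + 1568×0.000916748 V = -6.0725391 V.
Error = -6.07200 − (−6.0725391) = 0.000539063 V = 0.539 mV.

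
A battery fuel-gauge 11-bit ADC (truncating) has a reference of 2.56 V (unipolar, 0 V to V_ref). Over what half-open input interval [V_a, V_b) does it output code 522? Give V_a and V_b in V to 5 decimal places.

LSB = 2.56/2^11 = 1.250 mV.
V_a = V_low + 522·LSB = 0.6525 V; V_b = V_low + 523·LSB = 0.65375 V.

[0.65250 V, 0.65375 V)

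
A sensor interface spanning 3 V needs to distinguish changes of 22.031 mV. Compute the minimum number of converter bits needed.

8 bits

Number of steps required ≥ 3 V / 22.031 mV = 136.17.
Need 2^N ≥ 136.17; 2^7 = 128, 2^8 = 256.
Minimum N = 8.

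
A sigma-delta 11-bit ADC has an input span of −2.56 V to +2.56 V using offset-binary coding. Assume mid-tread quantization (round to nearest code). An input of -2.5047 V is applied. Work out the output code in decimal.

code 22

LSB = 5.12 V / 2048 = 2.500 mV.
Input sits at 22.120 steps above V_low.
round(22.120) = 22.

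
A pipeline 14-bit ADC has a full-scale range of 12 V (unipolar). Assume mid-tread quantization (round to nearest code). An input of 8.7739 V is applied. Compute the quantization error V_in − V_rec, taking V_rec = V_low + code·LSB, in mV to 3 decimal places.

One LSB is 12 V / 16384 = 0.732 mV.
(8.7739 − 0)/0.000732422 = 11979.2981; round gives code 11979.
Code 11979 maps back to 0 + 11979×0.000732422 V = 8.7736816 V.
V_in − V_rec = 0.000218359 V = 0.218 mV.

0.218 mV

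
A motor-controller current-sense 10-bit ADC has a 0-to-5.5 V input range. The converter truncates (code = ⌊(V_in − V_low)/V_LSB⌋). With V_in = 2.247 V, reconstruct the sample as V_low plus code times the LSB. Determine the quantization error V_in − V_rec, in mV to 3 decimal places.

Step size: 5.5 V ÷ 2^10 = 5.371 mV.
Scaled input = 418.3505 LSBs, so code = 418.
Reconstructed: 2.2451172 V.
Error = 2.247 − 2.2451172 = 0.00188281 V = 1.883 mV.

1.883 mV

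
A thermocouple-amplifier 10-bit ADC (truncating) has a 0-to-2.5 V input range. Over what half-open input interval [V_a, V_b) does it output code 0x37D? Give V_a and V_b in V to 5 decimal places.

LSB = 2.5/2^10 = 2.441 mV.
Code 0x37D = 893 decimal.
V_a = V_low + 893·LSB = 2.18018 V; V_b = V_low + 894·LSB = 2.18262 V.

[2.18018 V, 2.18262 V)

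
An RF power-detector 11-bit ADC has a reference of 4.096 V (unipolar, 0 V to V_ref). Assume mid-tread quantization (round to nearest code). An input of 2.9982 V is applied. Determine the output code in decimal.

LSB = 4.096 V / 2048 = 2.000 mV.
(V_in − V_low)/LSB = (2.9982 − 0) / 0.002 = 1499.100.
So the output code is 1499.

code 1499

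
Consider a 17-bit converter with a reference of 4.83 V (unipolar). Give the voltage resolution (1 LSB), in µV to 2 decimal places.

Full-scale span = 4.83 V.
LSB = 4.83 / 2^17 = 4.83 / 131072 = 3.685e-05 V = 36.85 µV.

36.85 µV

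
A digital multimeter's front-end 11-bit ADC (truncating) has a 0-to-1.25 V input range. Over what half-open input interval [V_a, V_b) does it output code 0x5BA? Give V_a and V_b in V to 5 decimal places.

LSB = 1.25/2^11 = 0.610 mV.
Code 0x5BA = 1466 decimal.
V_a = V_low + 1466·LSB = 0.894775 V; V_b = V_low + 1467·LSB = 0.895386 V.

[0.89478 V, 0.89539 V)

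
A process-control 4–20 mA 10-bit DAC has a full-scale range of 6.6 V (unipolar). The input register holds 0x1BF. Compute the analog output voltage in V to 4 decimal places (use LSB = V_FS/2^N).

2.8811 V

LSB = 6.6 V / 2^10 = 6.445 mV.
Code 0x1BF = 447 decimal.
V_out = 0 + 447 × 0.00644531 V = 2.88105 V.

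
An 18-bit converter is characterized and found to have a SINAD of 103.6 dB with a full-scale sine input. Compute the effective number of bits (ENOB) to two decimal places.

16.92 bits

ENOB = (SINAD − 1.76) / 6.02 = (103.6 − 1.76)/6.02 = 16.917.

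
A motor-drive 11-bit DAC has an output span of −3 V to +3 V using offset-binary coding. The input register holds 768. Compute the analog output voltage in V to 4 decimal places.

-0.7500 V

LSB = 6 V / 2^11 = 2.930 mV.
V_out = (−3) + 768 × 0.00292969 V = -0.75 V.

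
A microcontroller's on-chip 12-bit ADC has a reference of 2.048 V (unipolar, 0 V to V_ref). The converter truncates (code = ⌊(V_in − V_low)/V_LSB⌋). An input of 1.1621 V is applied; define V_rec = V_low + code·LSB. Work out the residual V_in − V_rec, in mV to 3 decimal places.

0.100 mV

One LSB is 2.048 V / 4096 = 0.500 mV.
Scaled input = 2324.2000 LSBs, so code = 2324.
Code 2324 maps back to 0 + 2324×0.0005 V = 1.162 V.
Error = 1.1621 − 1.162 = 0.0001 V = 0.100 mV.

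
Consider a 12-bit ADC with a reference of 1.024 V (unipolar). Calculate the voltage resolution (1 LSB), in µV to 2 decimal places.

Full-scale span = 1.024 V.
LSB = 1.024 / 2^12 = 1.024 / 4096 = 0.00025 V = 250.00 µV.

250.00 µV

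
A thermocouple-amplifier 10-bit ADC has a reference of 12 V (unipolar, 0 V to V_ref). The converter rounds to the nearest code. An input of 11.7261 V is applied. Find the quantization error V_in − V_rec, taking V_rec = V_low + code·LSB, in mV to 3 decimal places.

One LSB is 12 V / 1024 = 11.719 mV.
(V_in − V_low)/LSB = (11.7261 − 0)/0.0117188 = 1000.6272 → code 1001 (round).
V_rec = 0 + 1001·0.0117188 = 11.730469 V.
Difference: -0.00436875 V → -4.369 mV.

-4.369 mV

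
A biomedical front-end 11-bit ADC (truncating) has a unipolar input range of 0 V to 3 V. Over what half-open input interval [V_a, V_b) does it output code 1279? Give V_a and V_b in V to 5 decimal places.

[1.87354 V, 1.87500 V)

LSB = 3/2^11 = 1.465 mV.
V_a = V_low + 1279·LSB = 1.87354 V; V_b = V_low + 1280·LSB = 1.875 V.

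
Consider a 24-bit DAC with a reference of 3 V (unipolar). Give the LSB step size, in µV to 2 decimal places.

Full-scale span = 3 V.
LSB = 3 / 2^24 = 3 / 16777216 = 1.78814e-07 V = 0.18 µV.

0.18 µV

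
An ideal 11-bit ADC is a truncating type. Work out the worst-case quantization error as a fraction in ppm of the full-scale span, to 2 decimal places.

Truncating → worst-case error = 1 LSB = V_FS/2^11, so 1e+06/2048 = 488.281 ppm of full scale.

488.28 ppm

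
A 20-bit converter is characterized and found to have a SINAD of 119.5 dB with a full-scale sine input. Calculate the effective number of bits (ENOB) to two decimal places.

ENOB = (SINAD − 1.76) / 6.02 = (119.5 − 1.76)/6.02 = 19.558.

19.56 bits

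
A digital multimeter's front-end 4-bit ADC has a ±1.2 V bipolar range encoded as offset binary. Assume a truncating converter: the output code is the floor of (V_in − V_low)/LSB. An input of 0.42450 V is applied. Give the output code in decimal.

code 10

Full-scale span = 2.4 V; LSB = 2.4/2^4 = 150.000 mV.
Input sits at 10.830 steps above V_low.
So the output code is 10.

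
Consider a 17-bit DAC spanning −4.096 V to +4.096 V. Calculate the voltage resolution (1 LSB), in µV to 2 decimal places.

Full-scale span = 8.192 V.
LSB = 8.192 / 2^17 = 8.192 / 131072 = 6.25e-05 V = 62.50 µV.

62.50 µV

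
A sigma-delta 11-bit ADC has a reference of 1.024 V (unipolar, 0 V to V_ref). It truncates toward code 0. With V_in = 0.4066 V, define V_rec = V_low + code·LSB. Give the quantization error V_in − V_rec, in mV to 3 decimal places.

0.100 mV

One LSB is 1.024 V / 2048 = 0.500 mV.
(0.4066 − 0)/0.0005 = 813.2000; ⌊·⌋ gives code 813.
Reconstructed: 0.4065 V.
Error = 0.4066 − 0.4065 = 0.0001 V = 0.100 mV.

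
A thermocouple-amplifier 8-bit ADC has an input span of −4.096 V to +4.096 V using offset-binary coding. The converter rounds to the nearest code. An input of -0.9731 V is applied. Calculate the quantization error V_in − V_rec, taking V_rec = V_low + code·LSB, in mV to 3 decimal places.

Step size: 8.192 V ÷ 2^8 = 32.000 mV.
(-0.9731 − (−4.096))/0.032 = 97.5906; round gives code 98.
Code 98 maps back to (−4.096) + 98×0.032 V = -0.96 V.
Error = -0.9731 − (−0.96) = -0.0131 V = -13.100 mV.

-13.100 mV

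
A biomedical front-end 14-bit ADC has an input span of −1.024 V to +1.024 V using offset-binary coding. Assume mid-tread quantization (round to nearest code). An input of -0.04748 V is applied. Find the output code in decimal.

code 7812

LSB = 2.048 V / 16384 = 125.00 µV.
(-0.04748 − (−1.024)) / 0.000125 = 7812.160 LSBs.
round(7812.160) = 7812.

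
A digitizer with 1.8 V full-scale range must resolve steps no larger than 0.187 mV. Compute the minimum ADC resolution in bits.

Number of steps required ≥ 1.8 V / 0.187 mV = 9625.67.
Need 2^N ≥ 9625.67; 2^13 = 8192, 2^14 = 16384.
Minimum N = 14.

14 bits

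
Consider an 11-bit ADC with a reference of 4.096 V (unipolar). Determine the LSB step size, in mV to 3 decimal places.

2.000 mV

Full-scale span = 4.096 V.
LSB = 4.096 / 2^11 = 4.096 / 2048 = 0.002 V = 2.000 mV.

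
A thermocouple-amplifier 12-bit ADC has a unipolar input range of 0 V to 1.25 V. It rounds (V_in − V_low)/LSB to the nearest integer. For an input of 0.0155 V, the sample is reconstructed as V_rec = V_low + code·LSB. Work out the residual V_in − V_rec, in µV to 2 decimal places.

-63.96 µV

One LSB is 1.25 V / 4096 = 305.18 µV.
(0.0155 − 0)/0.000305176 = 50.7904; round gives code 51.
Code 51 maps back to 0 + 51×0.000305176 V = 0.015563965 V.
V_in − V_rec = -6.39648e-05 V = -63.96 µV.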